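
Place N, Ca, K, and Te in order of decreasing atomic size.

N is in period 2, group 15; K is in period 4, group 1; Ca is in period 4, group 2; Te is in period 5, group 16.
Atomic radius shrinks across a period as nuclear charge pulls the same shell inward, and grows down a group as new shells are added.
Neither a single period nor a single group — weigh both effects.
Te > N: the two effects oppose for this pair; the down-group effect wins (136 vs 71 pm).
Ca > Te: the two effects oppose for this pair; the across-period effect wins (171 vs 136 pm).
K > Ca: K lies to the left of Ca in period 4, so the across-period effect alone puts K larger.
Approximate values (pm): N 71, K 196, Ca 171, Te 136.
So from largest to smallest: K > Ca > Te > N.

K, Ca, Te, N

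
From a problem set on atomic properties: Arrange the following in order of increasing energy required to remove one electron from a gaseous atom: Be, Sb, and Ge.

Ge, Sb, Be

Be is in period 2, group 2; Ge is in period 4, group 14; Sb is in period 5, group 15.
Across a period the outer electron is held more tightly (higher IE₁); down a group it sits in a higher shell, more shielded, and comes off more easily.
These span different periods and groups, so the two trends combine.
Sb > Ge: the two effects oppose for this pair; the across-period effect wins (831 vs 762 kJ/mol).
Be > Sb: period and group pull opposite ways; the down-group shift dominates (900 vs 831 kJ/mol).
Approximate values (kJ/mol): Be 900, Ge 762, Sb 831.
So from lowest to highest: Ge < Sb < Be.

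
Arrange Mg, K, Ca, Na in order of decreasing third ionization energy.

Consider each +2 ion: Mg²⁺ is the bare [Ne] core; K²⁺ is already 1 electron into the core; Ca²⁺ is the bare [Ar] core; Na²⁺ is already 1 electron into the core.
All of these are removing an electron from a noble-gas core or deeper; the smaller core (lower principal quantum number) is held far more tightly, and within a period the higher nuclear charge binds the same core more tightly.
The numbers (kJ/mol): Mg 7733, K 4420, Ca 4912, Na 6910.
So the third ionization energies run K < Ca < Na < Mg.

Mg > Na > Ca > K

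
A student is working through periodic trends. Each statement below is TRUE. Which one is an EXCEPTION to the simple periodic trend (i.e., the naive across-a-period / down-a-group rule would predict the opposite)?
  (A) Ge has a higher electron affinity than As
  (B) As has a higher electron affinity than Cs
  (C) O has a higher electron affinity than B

(A)

The general trend: electron affinity increases across a period and decreases down a group.
(A) Ge (period 4, group 14) vs As (period 4, group 15): the stated order contradicts the simple trend.
(B) As (period 4, group 15) vs Cs (period 6, group 1): the stated order agrees with the simple trend.
(C) O (period 2, group 16) vs B (period 2, group 13): the stated order agrees with the simple trend.
The exception is (A): adding an electron to As's half-filled 4p³ is unfavourable, so Ge (4p²) has the more exothermic EA.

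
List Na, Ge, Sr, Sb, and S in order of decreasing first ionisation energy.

First ionization energy rises across a period (greater Z_eff holds electrons more tightly) and falls down a group (valence electrons are farther from the nucleus).
Neither a single period nor a single group — weigh both effects.
Sr > Na: period and group pull opposite ways; the across-period shift dominates (550 vs 496 kJ/mol).
Ge > Sr: relative to Sr, both the across-period and down-group shifts push Ge's first ionization energy up.
Sb > Ge: period and group pull opposite ways; the across-period shift dominates (831 vs 762 kJ/mol).
S > Sb: relative to Sb, both the across-period and down-group shifts push S's first ionization energy up.
Tabulated first ionization energy (kJ/mol): Na 496, S 1000, Ge 762, Sr 550, Sb 831.
So from highest to lowest: S > Sb > Ge > Sr > Na.

S, Sb, Ge, Sr, Na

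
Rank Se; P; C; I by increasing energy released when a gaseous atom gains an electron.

P, C, Se, I

Adding an electron releases more energy for atoms nearer the top right (short of the noble gases).
A diagonal step moves right (one effect) and down (the opposite effect) at once.
C > P: period and group pull opposite ways; the down-group shift dominates (122 vs 72 kJ/mol).
Se > C: the two effects oppose for this pair; the across-period effect wins (195 vs 122 kJ/mol).
I > Se: period and group pull opposite ways; the across-period shift dominates (295 vs 195 kJ/mol).
Approximate values (kJ/mol): C 122, P 72, Se 195, I 295.
So from lowest to highest: P < C < Se < I.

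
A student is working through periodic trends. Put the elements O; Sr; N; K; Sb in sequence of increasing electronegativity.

K, Sr, Sb, N, O

N is in period 2, group 15; O is in period 2, group 16; K is in period 4, group 1; Sr is in period 5, group 2; Sb is in period 5, group 15.
Electronegativity increases across a period and decreases down a group, tracking effective nuclear charge and atomic size.
Here both period and group differ, so the two effects have to be weighed against each other.
Sr > K: period and group pull opposite ways; the across-period shift dominates (0.95 vs 0.82).
Sb > Sr: Sb lies to the right of Sr in period 5, so the across-period effect alone puts Sb higher.
N > Sb: they share group 15; the group trend gives N the larger value.
O > N: O lies to the right of N in period 2, so the across-period effect alone puts O higher.
Tabulated electronegativity (Pauling): N 3.04, O 3.44, K 0.82, Sr 0.95, Sb 2.05.
So from lowest to highest: K < Sr < Sb < N < O.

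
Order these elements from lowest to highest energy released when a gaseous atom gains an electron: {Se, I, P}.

P < Se < I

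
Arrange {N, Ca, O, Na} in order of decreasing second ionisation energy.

The second ionization energy removes an electron from the +1 ion. For each element: N⁺ still has 4 valence electrons; Ca⁺ still has 1 valence electron; O⁺ still has 5 valence electrons; Na⁺ is the bare [Ne] core.
Core electrons are held far more tightly than valence electrons, so Na tops the IE_2 order.
Valence configurations: N⁺ [He]2s²2p², Ca⁺ [Ar]4s¹, O⁺ [He]2s²2p³.
Tabulated IE_2 (kJ/mol): N 2856, Ca 1145, O 3388, Na 4562.
Overall IE_2 order: Ca < N < O < Na.

Na > O > N > Ca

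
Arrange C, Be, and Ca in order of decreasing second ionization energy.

C, Be, Ca

The second ionization energy removes an electron from the +1 ion. For each element: C⁺ still has 3 valence electrons; Be⁺ still has 1 valence electron; Ca⁺ still has 1 valence electron.
All are still removing valence electrons, so compare the +1 ions as you would atoms: IE_2 generally rises across a period (higher Z_eff) and falls down a group (larger shell), subject to the usual subshell exceptions.
Valence configurations: C⁺ [He]2s²2p¹, Be⁺ [He]2s¹, Ca⁺ [Ar]4s¹.
Approximate IE_2 values (kJ/mol): C 2353, Be 1757, Ca 1145.
Hence IE_2: Ca < Be < C.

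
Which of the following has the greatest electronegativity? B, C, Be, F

F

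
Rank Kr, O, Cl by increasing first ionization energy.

O is in period 2, group 16; Cl is in period 3, group 17; Kr is in period 4, group 18.
Across a period the outer electron is held more tightly (higher IE₁); down a group it sits in a higher shell, more shielded, and comes off more easily.
A diagonal step moves right (one effect) and down (the opposite effect) at once.
O > Cl: the two effects oppose for this pair; the down-group effect wins (1314 vs 1251 kJ/mol).
Kr > O: the two effects oppose for this pair; the across-period effect wins (1351 vs 1314 kJ/mol).
Approximate values (kJ/mol): O 1314, Cl 1251, Kr 1351.
So from lowest to highest: Cl < O < Kr.

Cl, O, Kr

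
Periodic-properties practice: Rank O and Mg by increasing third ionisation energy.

Consider each +2 ion: O²⁺ still has 4 valence electrons; Mg²⁺ is the bare [Ne] core.
Pulling an electron out of a noble-gas core costs far more than removing a remaining valence electron, so Mg sits at the high end of IE_3.
Tabulated IE_3 (kJ/mol): O 5300, Mg 7733.
Hence IE_3: O < Mg.

O < Mg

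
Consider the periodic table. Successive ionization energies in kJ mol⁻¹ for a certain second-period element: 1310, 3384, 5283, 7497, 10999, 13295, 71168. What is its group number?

Group 16

Look for the largest jump between consecutive ionization energies: IE7/IE6 ≈ 5.4, far larger than any earlier ratio.
That jump marks the point where a core electron is being removed. So the atom has 6 valence electrons.
A main-group element with 6 valence electrons is in group 16.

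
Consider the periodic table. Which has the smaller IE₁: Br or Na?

Na

Na is in period 3, group 1; Br is in period 4, group 17.
Across a period the outer electron is held more tightly (higher IE₁); down a group it sits in a higher shell, more shielded, and comes off more easily.
Neither a single period nor a single group — weigh both effects.
Br > Na: period and group pull opposite ways; the across-period shift dominates (1140 vs 496 kJ/mol).
Tabulated first ionization energy (kJ/mol): Na 496, Br 1140.
So Na has the smaller IE₁ (Na < Br).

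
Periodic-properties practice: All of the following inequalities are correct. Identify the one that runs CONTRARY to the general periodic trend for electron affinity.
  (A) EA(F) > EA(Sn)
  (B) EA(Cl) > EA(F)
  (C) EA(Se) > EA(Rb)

(B)

The general trend: electron affinity increases across a period and decreases down a group.
(A) F (period 2, group 17) vs Sn (period 5, group 14): the stated order agrees with the simple trend.
(B) Cl (period 3, group 17) vs F (period 2, group 17): the stated order contradicts the simple trend.
(C) Se (period 4, group 16) vs Rb (period 5, group 1): the stated order agrees with the simple trend.
The exception is (B): F's small 2p subshell makes the incoming electron feel strong e⁻–e⁻ repulsion, so Cl actually releases more energy on gaining an electron.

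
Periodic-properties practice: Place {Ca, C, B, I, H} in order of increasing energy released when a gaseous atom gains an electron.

Ca, B, H, C, I

H is in period 1, group 1; B is in period 2, group 13; C is in period 2, group 14; Ca is in period 4, group 2; I is in period 5, group 17.
EA tends to increase across a period and decrease down a group, though the pattern is less regular than for IE or radius.
Neither a single period nor a single group — weigh both effects.
B > Ca: both effects reinforce here, so B is clearly the higher of the two.
H > B: the two effects oppose for this pair; the down-group effect wins (73 vs 27 kJ/mol).
C > H: the two effects oppose for this pair; the across-period effect wins (122 vs 73 kJ/mol).
I > C: period and group pull opposite ways; the across-period shift dominates (295 vs 122 kJ/mol).
For reference (kJ/mol): H 73, B 27, C 122, Ca 2, I 295.
So from lowest to highest: Ca < B < H < C < I.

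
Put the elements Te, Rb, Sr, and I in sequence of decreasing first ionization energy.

Removing the outermost electron gets harder across a period and easier down a group.
All lie in period 5, so first ionization energy increases left to right.
So from highest to lowest: I > Te > Sr > Rb.

I, Te, Sr, Rb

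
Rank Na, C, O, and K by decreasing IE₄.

After 3 electrons have been removed, what remains? Na³⁺ is already 2 electrons into the core; C³⁺ still has 1 valence electron; O³⁺ still has 3 valence electrons; K³⁺ is already 2 electrons into the core.
Usually core removal costs more than valence removal, but here the competition is close: a tightly held n=2 valence electron can cost more to remove than an n=3 core electron, so the actual values have to decide it.
Valence configurations: C³⁺ [He]2s¹, O³⁺ [He]2s²2p¹.
Tabulated IE_4 (kJ/mol): Na 9543, C 6223, O 7469, K 5877.
So the fourth ionization energies run K < C < O < Na.

Na > O > C > K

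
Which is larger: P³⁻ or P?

P³⁻

Forming P³⁻ adds 3 electrons to P. More electron–electron repulsion in the same shell, with unchanged nuclear charge, lets the cloud expand.
An anion is larger than its parent atom: P³⁻ > P.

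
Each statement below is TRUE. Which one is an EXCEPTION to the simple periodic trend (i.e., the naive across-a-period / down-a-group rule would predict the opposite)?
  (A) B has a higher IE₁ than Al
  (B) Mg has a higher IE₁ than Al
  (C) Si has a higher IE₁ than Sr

The general trend: IE₁ increases across a period and decreases down a group.
(A) B (period 2, group 13) vs Al (period 3, group 13): the stated order agrees with the simple trend.
(B) Mg (period 3, group 2) vs Al (period 3, group 13): the stated order contradicts the simple trend.
(C) Si (period 3, group 14) vs Sr (period 5, group 2): the stated order agrees with the simple trend.
The exception is (B): Al's single 3p electron is easier to remove than one from Mg's filled 3s².

(B)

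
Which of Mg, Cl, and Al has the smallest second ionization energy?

The second ionization energy removes an electron from the +1 ion. For each element: Mg⁺ still has 1 valence electron; Cl⁺ still has 6 valence electrons; Al⁺ still has 2 valence electrons.
All are still removing valence electrons, so compare the +1 ions as you would atoms: IE_2 generally rises across a period (higher Z_eff) and falls down a group (larger shell), subject to the usual subshell exceptions.
Valence configurations: Mg⁺ [Ne]3s¹, Cl⁺ [Ne]3s²3p⁴, Al⁺ [Ne]3s².
Tabulated IE_2 (kJ/mol): Mg 1451, Cl 2298, Al 1817.
Hence IE_2: Mg < Al < Cl.

Mg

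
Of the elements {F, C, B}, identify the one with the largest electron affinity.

F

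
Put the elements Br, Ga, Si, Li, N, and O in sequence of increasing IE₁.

Li, Ga, Si, Br, O, N

Removing the outermost electron gets harder across a period and easier down a group.
These span different periods and groups, so the two trends combine.
Ga > Li: the two effects oppose for this pair; the across-period effect wins (579 vs 520 kJ/mol).
Si > Ga: both effects reinforce here, so Si is clearly the higher of the two.
Br > Si: period and group pull opposite ways; the across-period shift dominates (1140 vs 786 kJ/mol).
O > Br: period and group pull opposite ways; the down-group shift dominates (1314 vs 1140 kJ/mol).
N > O: this pair runs against the simple trend — see the exception note.
Note the exception: N has a higher first ionization energy than O, contrary to the simple trend — pairing an electron in O's 2p⁴ costs repulsion energy, so O ionizes more easily than half-filled N (2p³).
Approximate values (kJ/mol): Li 520, N 1402, O 1314, Si 786, Ga 579, Br 1140.
So from lowest to highest: Li < Ga < Si < Br < O < N.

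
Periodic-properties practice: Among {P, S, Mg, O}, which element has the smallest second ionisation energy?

Mg

Consider each +1 ion: P⁺ still has 4 valence electrons; S⁺ still has 5 valence electrons; Mg⁺ still has 1 valence electron; O⁺ still has 5 valence electrons.
All are still removing valence electrons, so compare the +1 ions as you would atoms: IE_2 generally rises across a period (higher Z_eff) and falls down a group (larger shell), subject to the usual subshell exceptions.
Valence configurations: P⁺ [Ne]3s²3p², S⁺ [Ne]3s²3p³, Mg⁺ [Ne]3s¹, O⁺ [He]2s²2p³.
The numbers (kJ/mol): P 1907, S 2252, Mg 1451, O 3388.
Putting it together, IE_2: Mg < P < S < O.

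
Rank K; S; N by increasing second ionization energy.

S < N < K

IE_2 is the cost of taking one more electron from the +1 cation: K⁺ is the bare [Ar] core; S⁺ still has 5 valence electrons; N⁺ still has 4 valence electrons.
Breaking into a closed-shell core is much more expensive than removing a leftover valence electron — K has the largest IE_2 here.
Valence configurations: S⁺ [Ne]3s²3p³, N⁺ [He]2s²2p².
Tabulated IE_2 (kJ/mol): K 3052, S 2252, N 2856.
So the second ionization energies run S < N < K.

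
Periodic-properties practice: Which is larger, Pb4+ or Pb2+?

Pb2+

Both ions have Z = 82 protons, but Pb4+ has lost more electrons, so its remaining electrons feel a larger effective nuclear charge per electron and are pulled in more tightly.
Higher positive charge → smaller ion, so Pb2+ > Pb4+.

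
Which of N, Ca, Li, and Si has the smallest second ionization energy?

Ca

Consider each +1 ion: N⁺ still has 4 valence electrons; Ca⁺ still has 1 valence electron; Li⁺ is the bare [He] core; Si⁺ still has 3 valence electrons.
Pulling an electron out of a noble-gas core costs far more than removing a remaining valence electron, so Li sits at the high end of IE_2.
Valence configurations: N⁺ [He]2s²2p², Ca⁺ [Ar]4s¹, Si⁺ [Ne]3s²3p¹.
Tabulated IE_2 (kJ/mol): N 2856, Ca 1145, Li 7298, Si 1577.
So the second ionization energies run Ca < Si < N < Li.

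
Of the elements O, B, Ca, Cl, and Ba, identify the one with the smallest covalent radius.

O

B is in period 2, group 13; O is in period 2, group 16; Cl is in period 3, group 17; Ca is in period 4, group 2; Ba is in period 6, group 2.
Atomic radius shrinks across a period as nuclear charge pulls the same shell inward, and grows down a group as new shells are added.
These span different periods and groups, so the two trends combine.
B > O: B lies to the left of O in period 2, so the across-period effect alone puts B larger.
Cl > B: the two effects oppose for this pair; the down-group effect wins (99 vs 85 pm).
Ca > Cl: relative to Cl, both the across-period and down-group shifts push Ca's atomic radius up.
Ba > Ca: Ba sits below Ca in group 2, so the down-group effect alone puts Ba larger.
Tabulated atomic radius (pm): B 85, O 63, Cl 99, Ca 171, Ba 196.
The smallest covalent radius among these belongs to O.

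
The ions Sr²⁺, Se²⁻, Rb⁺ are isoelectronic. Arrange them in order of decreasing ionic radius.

All of these have 36 electrons, so size is governed by nuclear charge alone: the more protons, the stronger the pull on the same electron cloud, and the smaller the ion.
Nuclear charges: Sr²⁺ (Z=38), Rb⁺ (Z=37), Se²⁻ (Z=34).
Largest to smallest: Se²⁻ > Rb⁺ > Sr²⁺.

Se²⁻, Rb⁺, Sr²⁺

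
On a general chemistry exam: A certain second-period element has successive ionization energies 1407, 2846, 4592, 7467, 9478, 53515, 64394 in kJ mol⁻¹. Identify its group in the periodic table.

Look for the largest jump between consecutive ionization energies: IE6/IE5 ≈ 5.6, far larger than any earlier ratio.
That jump marks the point where a core electron is being removed. So the atom has 5 valence electrons.
A main-group element with 5 valence electrons is in group 15.

Group 15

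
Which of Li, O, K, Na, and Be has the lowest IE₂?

Be

IE_2 is the cost of taking one more electron from the +1 cation: Li⁺ is the bare [He] core; O⁺ still has 5 valence electrons; K⁺ is the bare [Ar] core; Na⁺ is the bare [Ne] core; Be⁺ still has 1 valence electron.
Usually core removal costs more than valence removal, but here the competition is close: a tightly held n=2 valence electron can cost more to remove than an n=3 core electron, so the actual values have to decide it.
Valence configurations: O⁺ [He]2s²2p³, Be⁺ [He]2s¹.
Approximate IE_2 values (kJ/mol): Li 7298, O 3388, K 3052, Na 4562, Be 1757.
Putting it together, IE_2: Be < K < O < Na < Li.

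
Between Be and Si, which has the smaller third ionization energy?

Si

IE_3 is the cost of taking one more electron from the +2 cation: Be²⁺ is the bare [He] core; Si²⁺ still has 2 valence electrons.
Core electrons are held far more tightly than valence electrons, so Be tops the IE_3 order.
The numbers (kJ/mol): Be 14849, Si 3232.
Putting it together, IE_3: Si < Be.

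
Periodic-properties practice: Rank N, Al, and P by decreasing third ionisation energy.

N > P > Al

Consider each +2 ion: N²⁺ still has 3 valence electrons; Al²⁺ still has 1 valence electron; P²⁺ still has 3 valence electrons.
All are still removing valence electrons, so compare the +2 ions as you would atoms: IE_3 generally rises across a period (higher Z_eff) and falls down a group (larger shell), subject to the usual subshell exceptions.
Valence configurations: N²⁺ [He]2s²2p¹, Al²⁺ [Ne]3s¹, P²⁺ [Ne]3s²3p¹.
Tabulated IE_3 (kJ/mol): N 4578, Al 2745, P 2914.
Hence IE_3: Al < P < N.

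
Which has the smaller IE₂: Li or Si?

Si

After 1 electron has been removed, what remains? Li⁺ is the bare [He] core; Si⁺ still has 3 valence electrons.
Breaking into a closed-shell core is much more expensive than removing a leftover valence electron — Li has the largest IE_2 here.
The numbers (kJ/mol): Li 7298, Si 1577.
So the second ionization energies run Si < Li.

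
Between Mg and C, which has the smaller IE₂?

Mg

After 1 electron has been removed, what remains? Mg⁺ still has 1 valence electron; C⁺ still has 3 valence electrons.
All are still removing valence electrons, so compare the +1 ions as you would atoms: IE_2 generally rises across a period (higher Z_eff) and falls down a group (larger shell), subject to the usual subshell exceptions.
Valence configurations: Mg⁺ [Ne]3s¹, C⁺ [He]2s²2p¹.
Approximate IE_2 values (kJ/mol): Mg 1451, C 2353.
Overall IE_2 order: Mg < C.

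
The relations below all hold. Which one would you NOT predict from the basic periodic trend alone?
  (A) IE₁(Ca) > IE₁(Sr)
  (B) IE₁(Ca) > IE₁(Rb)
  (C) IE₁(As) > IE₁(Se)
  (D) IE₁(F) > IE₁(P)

The general trend: IE₁ increases across a period and decreases down a group.
(A) Ca (period 4, group 2) vs Sr (period 5, group 2): the stated order agrees with the simple trend.
(B) Ca (period 4, group 2) vs Rb (period 5, group 1): the stated order agrees with the simple trend.
(C) As (period 4, group 15) vs Se (period 4, group 16): the stated order contradicts the simple trend.
(D) F (period 2, group 17) vs P (period 3, group 15): the stated order agrees with the simple trend.
The exception is (C): Se (4p⁴) ionizes more easily than half-filled As (4p³).

(C)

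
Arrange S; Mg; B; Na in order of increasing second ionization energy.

The second ionization energy removes an electron from the +1 ion. For each element: S⁺ still has 5 valence electrons; Mg⁺ still has 1 valence electron; B⁺ still has 2 valence electrons; Na⁺ is the bare [Ne] core.
Pulling an electron out of a noble-gas core costs far more than removing a remaining valence electron, so Na sits at the high end of IE_2.
Valence configurations: S⁺ [Ne]3s²3p³, Mg⁺ [Ne]3s¹, B⁺ [He]2s².
The numbers (kJ/mol): S 2252, Mg 1451, B 2427, Na 4562.
So the second ionization energies run Mg < S < B < Na.

Mg, S, B, Na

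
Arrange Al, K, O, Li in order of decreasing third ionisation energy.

Li > O > K > Al

Consider each +2 ion: Al²⁺ still has 1 valence electron; K²⁺ is already 1 electron into the core; O²⁺ still has 4 valence electrons; Li²⁺ is already 1 electron into the core.
Usually core removal costs more than valence removal, but here the competition is close: a tightly held n=2 valence electron can cost more to remove than an n=3 core electron, so the actual values have to decide it.
Valence configurations: Al²⁺ [Ne]3s¹, O²⁺ [He]2s²2p².
Approximate IE_3 values (kJ/mol): Al 2745, K 4420, O 5300, Li 11815.
Putting it together, IE_3: Al < K < O < Li.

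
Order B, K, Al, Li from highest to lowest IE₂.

Li > K > B > Al

After 1 electron has been removed, what remains? B⁺ still has 2 valence electrons; K⁺ is the bare [Ar] core; Al⁺ still has 2 valence electrons; Li⁺ is the bare [He] core.
Pulling an electron out of a noble-gas core costs far more than removing a remaining valence electron, so K and Li sit at the high end of IE_2.
Valence configurations: B⁺ [He]2s², Al⁺ [Ne]3s².
Tabulated IE_2 (kJ/mol): B 2427, K 3052, Al 1817, Li 7298.
Putting it together, IE_2: Al < B < K < Li.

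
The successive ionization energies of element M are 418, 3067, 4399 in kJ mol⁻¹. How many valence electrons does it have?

Look for the largest jump between consecutive ionization energies: IE2/IE1 ≈ 7.3, far larger than any earlier ratio.
That jump marks the point where a core electron is being removed. So the atom has 1 valence electron.

1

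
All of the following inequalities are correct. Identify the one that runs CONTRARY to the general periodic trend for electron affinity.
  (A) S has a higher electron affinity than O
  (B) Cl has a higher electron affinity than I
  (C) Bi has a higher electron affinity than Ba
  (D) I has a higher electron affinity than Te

(A)

The general trend: electron affinity increases across a period and decreases down a group.
(A) S (period 3, group 16) vs O (period 2, group 16): the stated order contradicts the simple trend.
(B) Cl (period 3, group 17) vs I (period 5, group 17): the stated order agrees with the simple trend.
(C) Bi (period 6, group 15) vs Ba (period 6, group 2): the stated order agrees with the simple trend.
(D) I (period 5, group 17) vs Te (period 5, group 16): the stated order agrees with the simple trend.
The exception is (A): the compact 2p subshell of O repels the added electron more than S's larger 3p does.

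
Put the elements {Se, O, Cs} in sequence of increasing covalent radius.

O < Se < Cs

O is in period 2, group 16; Se is in period 4, group 16; Cs is in period 6, group 1.
Across a period the added protons contract the valence shell; down a group each new principal shell makes the atom larger.
These span different periods and groups, so the two trends combine.
Se > O: they share group 16; the group trend gives Se the larger value.
Cs > Se: relative to Se, both the across-period and down-group shifts push Cs's atomic radius up.
For reference (pm): O 63, Se 116, Cs 232.
So from smallest to largest: O < Se < Cs.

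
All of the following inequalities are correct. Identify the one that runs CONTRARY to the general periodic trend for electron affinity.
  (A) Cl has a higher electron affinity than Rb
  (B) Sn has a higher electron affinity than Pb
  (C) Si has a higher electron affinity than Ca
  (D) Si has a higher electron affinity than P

(D)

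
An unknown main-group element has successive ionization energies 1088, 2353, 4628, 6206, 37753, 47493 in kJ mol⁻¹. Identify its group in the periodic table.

Group 14

Look for the largest jump between consecutive ionization energies: IE5/IE4 ≈ 6.1, far larger than any earlier ratio.
That jump marks the point where a core electron is being removed. So the atom has 4 valence electrons.
A main-group element with 4 valence electrons is in group 14.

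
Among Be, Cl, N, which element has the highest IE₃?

The third ionization energy removes an electron from the +2 ion. For each element: Be²⁺ is the bare [He] core; Cl²⁺ still has 5 valence electrons; N²⁺ still has 3 valence electrons.
Pulling an electron out of a noble-gas core costs far more than removing a remaining valence electron, so Be sits at the high end of IE_3.
Valence configurations: Cl²⁺ [Ne]3s²3p³, N²⁺ [He]2s²2p¹.
Tabulated IE_3 (kJ/mol): Be 14849, Cl 3822, N 4578.
So the third ionization energies run Cl < N < Be.

Be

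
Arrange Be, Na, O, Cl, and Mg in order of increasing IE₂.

IE_2 is the cost of taking one more electron from the +1 cation: Be⁺ still has 1 valence electron; Na⁺ is the bare [Ne] core; O⁺ still has 5 valence electrons; Cl⁺ still has 6 valence electrons; Mg⁺ still has 1 valence electron.
Breaking into a closed-shell core is much more expensive than removing a leftover valence electron — Na has the largest IE_2 here.
Valence configurations: Be⁺ [He]2s¹, O⁺ [He]2s²2p³, Cl⁺ [Ne]3s²3p⁴, Mg⁺ [Ne]3s¹.
Tabulated IE_2 (kJ/mol): Be 1757, Na 4562, O 3388, Cl 2298, Mg 1451.
Putting it together, IE_2: Mg < Be < Cl < O < Na.

Mg < Be < Cl < O < Na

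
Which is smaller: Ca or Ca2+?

Forming Ca2+ removes 2 electrons from Ca. Fewer electrons for the same nuclear charge means less shielding and a higher Z_eff on the remaining electrons, and for main-group metals the entire outer shell is lost.
A cation is smaller than its parent atom: Ca2+ < Ca.

Ca2+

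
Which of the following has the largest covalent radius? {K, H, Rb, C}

Rb

H is in period 1, group 1; C is in period 2, group 14; K is in period 4, group 1; Rb is in period 5, group 1.
Moving right in a period, electrons are added to the same shell under a stronger nuclear pull, so atoms get smaller; moving down, a new shell is opened and atoms get larger.
These span different periods and groups, so the two trends combine.
C > H: the two effects oppose for this pair; the down-group effect wins (75 vs 32 pm).
K > C: relative to C, both the across-period and down-group shifts push K's atomic radius up.
Rb > K: they share group 1; the group trend gives Rb the larger value.
For reference (pm): H 32, C 75, K 196, Rb 210.
The largest covalent radius among these belongs to Rb.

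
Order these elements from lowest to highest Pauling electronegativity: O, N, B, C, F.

Smaller atoms with higher effective nuclear charge are more electronegative.
All lie in period 2, so electronegativity increases left to right.
So from lowest to highest: B < C < N < O < F.

B < C < N < O < F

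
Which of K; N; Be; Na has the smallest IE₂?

The second ionization energy removes an electron from the +1 ion. For each element: K⁺ is the bare [Ar] core; N⁺ still has 4 valence electrons; Be⁺ still has 1 valence electron; Na⁺ is the bare [Ne] core.
Core electrons are held far more tightly than valence electrons, so K and Na top the IE_2 order.
Valence configurations: N⁺ [He]2s²2p², Be⁺ [He]2s¹.
The numbers (kJ/mol): K 3052, N 2856, Be 1757, Na 4562.
So the second ionization energies run Be < N < K < Na.

Be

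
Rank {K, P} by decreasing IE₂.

K > P

IE_2 is the cost of taking one more electron from the +1 cation: K⁺ is the bare [Ar] core; P⁺ still has 4 valence electrons.
Breaking into a closed-shell core is much more expensive than removing a leftover valence electron — K has the largest IE_2 here.
Approximate IE_2 values (kJ/mol): K 3052, P 1907.
So the second ionization energies run P < K.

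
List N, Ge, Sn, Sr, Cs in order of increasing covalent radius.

N is in period 2, group 15; Ge is in period 4, group 14; Sr is in period 5, group 2; Sn is in period 5, group 14; Cs is in period 6, group 1.
Across a period the added protons contract the valence shell; down a group each new principal shell makes the atom larger.
Neither a single period nor a single group — weigh both effects.
Ge > N: both effects reinforce here, so Ge is clearly the larger of the two.
Sn > Ge: they share group 14; the group trend gives Sn the larger value.
Sr > Sn: both are in period 5; the period trend gives Sr the larger value.
Cs > Sr: both effects reinforce here, so Cs is clearly the larger of the two.
Approximate values (pm): N 71, Ge 121, Sr 185, Sn 140, Cs 232.
So from smallest to largest: N < Ge < Sn < Sr < Cs.

N < Ge < Sn < Sr < Cs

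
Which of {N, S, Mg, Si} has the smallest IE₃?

Si

The third ionization energy removes an electron from the +2 ion. For each element: N²⁺ still has 3 valence electrons; S²⁺ still has 4 valence electrons; Mg²⁺ is the bare [Ne] core; Si²⁺ still has 2 valence electrons.
Pulling an electron out of a noble-gas core costs far more than removing a remaining valence electron, so Mg sits at the high end of IE_3.
Valence configurations: N²⁺ [He]2s²2p¹, S²⁺ [Ne]3s²3p², Si²⁺ [Ne]3s².
Tabulated IE_3 (kJ/mol): N 4578, S 3357, Mg 7733, Si 3232.
Putting it together, IE_3: Si < S < N < Mg.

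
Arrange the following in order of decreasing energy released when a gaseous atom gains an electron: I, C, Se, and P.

I > Se > C > P

C is in period 2, group 14; P is in period 3, group 15; Se is in period 4, group 16; I is in period 5, group 17.
Adding an electron releases more energy for atoms nearer the top right (short of the noble gases).
A diagonal step moves right (one effect) and down (the opposite effect) at once.
C > P: the two effects oppose for this pair; the down-group effect wins (122 vs 72 kJ/mol).
Se > C: the two effects oppose for this pair; the across-period effect wins (195 vs 122 kJ/mol).
I > Se: the two effects oppose for this pair; the across-period effect wins (295 vs 195 kJ/mol).
Tabulated electron affinity (kJ/mol): C 122, P 72, Se 195, I 295.
So from highest to lowest: I > Se > C > P.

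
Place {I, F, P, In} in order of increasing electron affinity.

F is in period 2, group 17; P is in period 3, group 15; In is in period 5, group 13; I is in period 5, group 17.
Electron affinity generally becomes more exothermic across a period toward the halogens and less exothermic down a group.
Here both period and group differ, so the two effects have to be weighed against each other.
P > In: both effects reinforce here, so P is clearly the higher of the two.
I > P: period and group pull opposite ways; the across-period shift dominates (295 vs 72 kJ/mol).
F > I: F sits above I in group 17, so the down-group effect alone puts F higher.
For reference (kJ/mol): F 328, P 72, In 29, I 295.
So from lowest to highest: In < P < I < F.

In < P < I < F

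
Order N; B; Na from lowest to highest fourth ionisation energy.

N < Na < B

After 3 electrons have been removed, what remains? N³⁺ still has 2 valence electrons; B³⁺ is the bare [He] core; Na³⁺ is already 2 electrons into the core.
Pulling an electron out of a noble-gas core costs far more than removing a remaining valence electron, so Na and B sit at the high end of IE_4.
The numbers (kJ/mol): N 7475, B 25026, Na 9543.
Putting it together, IE_4: N < Na < B.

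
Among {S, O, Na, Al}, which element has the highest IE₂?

Consider each +1 ion: S⁺ still has 5 valence electrons; O⁺ still has 5 valence electrons; Na⁺ is the bare [Ne] core; Al⁺ still has 2 valence electrons.
Core electrons are held far more tightly than valence electrons, so Na tops the IE_2 order.
Valence configurations: S⁺ [Ne]3s²3p³, O⁺ [He]2s²2p³, Al⁺ [Ne]3s².
The numbers (kJ/mol): S 2252, O 3388, Na 4562, Al 1817.
So the second ionization energies run Al < S < O < Na.

Na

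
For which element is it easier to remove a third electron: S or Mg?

After 2 electrons have been removed, what remains? S²⁺ still has 4 valence electrons; Mg²⁺ is the bare [Ne] core.
Breaking into a closed-shell core is much more expensive than removing a leftover valence electron — Mg has the largest IE_3 here.
Approximate IE_3 values (kJ/mol): S 3357, Mg 7733.
Putting it together, IE_3: S < Mg.

S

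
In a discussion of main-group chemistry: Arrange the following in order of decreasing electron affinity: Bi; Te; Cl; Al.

Al is in period 3, group 13; Cl is in period 3, group 17; Te is in period 5, group 16; Bi is in period 6, group 15.
Atoms with high Z_eff and room in the valence shell (especially the halogens) have the most exothermic electron affinities.
These span different periods and groups, so the two trends combine.
Bi > Al: period and group pull opposite ways; the across-period shift dominates (91 vs 42 kJ/mol).
Te > Bi: relative to Bi, both the across-period and down-group shifts push Te's electron affinity up.
Cl > Te: relative to Te, both the across-period and down-group shifts push Cl's electron affinity up.
Approximate values (kJ/mol): Al 42, Cl 349, Te 190, Bi 91.
So from highest to lowest: Cl > Te > Bi > Al.

Cl, Te, Bi, Al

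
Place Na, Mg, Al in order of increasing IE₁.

IE₁ increases left→right with effective nuclear charge and decreases top→bottom as the valence shell moves farther out.
All lie in period 3; the across-period trend (first ionization energy increases left to right) applies, with the exception below.
Note the exception: Mg has a higher first ionization energy than Al, contrary to the simple trend — Al's single 3p electron is easier to remove than one from Mg's filled 3s².
Tabulated first ionization energy (kJ/mol): Na 496, Mg 738, Al 578.
So from lowest to highest: Na < Al < Mg.

Na < Al < Mg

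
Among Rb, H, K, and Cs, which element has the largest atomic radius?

Cs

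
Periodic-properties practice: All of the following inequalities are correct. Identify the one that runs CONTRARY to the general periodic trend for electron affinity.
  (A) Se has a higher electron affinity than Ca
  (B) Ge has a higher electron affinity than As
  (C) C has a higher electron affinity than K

(B)

The general trend: electron affinity increases across a period and decreases down a group.
(A) Se (period 4, group 16) vs Ca (period 4, group 2): the stated order agrees with the simple trend.
(B) Ge (period 4, group 14) vs As (period 4, group 15): the stated order contradicts the simple trend.
(C) C (period 2, group 14) vs K (period 4, group 1): the stated order agrees with the simple trend.
The exception is (B): adding an electron to As's half-filled 4p³ is unfavourable, so Ge (4p²) has the more exothermic EA.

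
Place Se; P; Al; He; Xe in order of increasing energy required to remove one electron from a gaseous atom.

Al < Se < P < Xe < He

Removing the outermost electron gets harder across a period and easier down a group.
Neither a single period nor a single group — weigh both effects.
Se > Al: the two effects oppose for this pair; the across-period effect wins (941 vs 578 kJ/mol).
P > Se: the two effects oppose for this pair; the down-group effect wins (1012 vs 941 kJ/mol).
Xe > P: period and group pull opposite ways; the across-period shift dominates (1170 vs 1012 kJ/mol).
He > Xe: He sits above Xe in group 18, so the down-group effect alone puts He higher.
Approximate values (kJ/mol): He 2372, Al 578, P 1012, Se 941, Xe 1170.
So from lowest to highest: Al < Se < P < Xe < He.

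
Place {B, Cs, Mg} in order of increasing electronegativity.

B is in period 2, group 13; Mg is in period 3, group 2; Cs is in period 6, group 1.
Atoms toward the upper right of the periodic table pull bonding electrons most strongly.
Neither a single period nor a single group — weigh both effects.
Mg > Cs: both effects reinforce here, so Mg is clearly the higher of the two.
B > Mg: both effects reinforce here, so B is clearly the higher of the two.
Tabulated electronegativity (Pauling): B 2.04, Mg 1.31, Cs 0.79.
So from lowest to highest: Cs < Mg < B.

Cs < Mg < B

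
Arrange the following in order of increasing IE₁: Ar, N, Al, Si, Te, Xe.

Al < Si < Te < Xe < N < Ar

First ionization energy rises across a period (greater Z_eff holds electrons more tightly) and falls down a group (valence electrons are farther from the nucleus).
These span different periods and groups, so the two trends combine.
Si > Al: both are in period 3; the period trend gives Si the larger value.
Te > Si: the two effects oppose for this pair; the across-period effect wins (869 vs 786 kJ/mol).
Xe > Te: Xe lies to the right of Te in period 5, so the across-period effect alone puts Xe higher.
N > Xe: period and group pull opposite ways; the down-group shift dominates (1402 vs 1170 kJ/mol).
Ar > N: period and group pull opposite ways; the across-period shift dominates (1521 vs 1402 kJ/mol).
Tabulated first ionization energy (kJ/mol): N 1402, Al 578, Si 786, Ar 1521, Te 869, Xe 1170.
So from lowest to highest: Al < Si < Te < Xe < N < Ar.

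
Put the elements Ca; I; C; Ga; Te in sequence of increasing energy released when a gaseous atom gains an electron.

C is in period 2, group 14; Ca is in period 4, group 2; Ga is in period 4, group 13; Te is in period 5, group 16; I is in period 5, group 17.
Atoms with high Z_eff and room in the valence shell (especially the halogens) have the most exothermic electron affinities.
These span different periods and groups, so the two trends combine.
Ga > Ca: both are in period 4; the period trend gives Ga the larger value.
C > Ga: both effects reinforce here, so C is clearly the higher of the two.
Te > C: the two effects oppose for this pair; the across-period effect wins (190 vs 122 kJ/mol).
I > Te: both are in period 5; the period trend gives I the larger value.
For reference (kJ/mol): C 122, Ca 2, Ga 29, Te 190, I 295.
So from lowest to highest: Ca < Ga < C < Te < I.

Ca, Ga, C, Te, I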